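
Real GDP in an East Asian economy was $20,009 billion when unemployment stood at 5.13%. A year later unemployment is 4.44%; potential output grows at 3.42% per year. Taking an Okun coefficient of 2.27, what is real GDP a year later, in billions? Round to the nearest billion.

$21,007 billion

Δu = 4.44 - 5.13 = -0.69 points.
Okun's law (growth form): g_Y = g_Y* - β × Δu = 3.42 - 2.27 × (-0.69) = 3.42 + 1.5663 = 4.9863%.
Real GDP in the next year = 20009 × (1 + 4.9863/100) = 20009 × 1.049863 ≈ 21007 billion.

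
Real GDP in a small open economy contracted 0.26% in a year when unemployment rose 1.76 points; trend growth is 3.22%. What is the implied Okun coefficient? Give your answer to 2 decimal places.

Growth form: g_Y = g_Y* - β × Δu, so β = (g_Y* - g_Y)/Δu.
β = (3.22 + 0.26)/1.76 = 3.48/1.76 = 1.98.

β ≈ 1.98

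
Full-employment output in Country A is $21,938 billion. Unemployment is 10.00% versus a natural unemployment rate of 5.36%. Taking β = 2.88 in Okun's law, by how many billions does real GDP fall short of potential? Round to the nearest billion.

$2,932 billion

Output gap = -2.88 × (10 - 5.36) = -2.88 × 4.64 = -13.3632%.
Actual GDP ≈ 21938 × 0.866368 ≈ 19006 billion, so the shortfall is 21938 - 19006 = 2932 billion.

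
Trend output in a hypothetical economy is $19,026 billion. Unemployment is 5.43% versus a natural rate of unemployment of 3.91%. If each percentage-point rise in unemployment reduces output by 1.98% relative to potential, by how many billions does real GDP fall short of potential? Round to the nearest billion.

Output gap = -1.98 × (5.43 - 3.91) = -1.98 × 1.52 = -3.0096%.
Actual GDP ≈ 19026 × 0.969904 ≈ 18453 billion, so the shortfall is 19026 - 18453 = 573 billion.

$573 billion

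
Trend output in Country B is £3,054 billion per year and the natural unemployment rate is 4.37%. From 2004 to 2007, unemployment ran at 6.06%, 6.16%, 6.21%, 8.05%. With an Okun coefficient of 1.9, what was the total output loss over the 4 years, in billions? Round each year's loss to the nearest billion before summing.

£523 billion

Year 2004: gap = -1.9 × (6.06 - 4.37) = -3.211%, loss ≈ 3054 × 3.211/100 ≈ 98.
Year 2005: gap = -1.9 × (6.16 - 4.37) = -3.401%, loss ≈ 3054 × 3.401/100 ≈ 104.
Year 2006: gap = -1.9 × (6.21 - 4.37) = -3.496%, loss ≈ 3054 × 3.496/100 ≈ 107.
Year 2007: gap = -1.9 × (8.05 - 4.37) = -6.992%, loss ≈ 3054 × 6.992/100 ≈ 214.
Total lost output = 98 + 104 + 107 + 214 = 523 billion.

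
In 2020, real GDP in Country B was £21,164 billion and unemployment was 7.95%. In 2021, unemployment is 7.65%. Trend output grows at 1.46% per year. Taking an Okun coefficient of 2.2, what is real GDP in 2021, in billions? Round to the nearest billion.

Δu = 7.65 - 7.95 = -0.3 points.
Okun's law (growth form): g_Y = g_Y* - β × Δu = 1.46 - 2.2 × (-0.30) = 1.46 + 0.66 = 2.12%.
Real GDP in the next year = 21164 × (1 + 2.12/100) = 21164 × 1.0212 ≈ 21613 billion.

£21,613 billion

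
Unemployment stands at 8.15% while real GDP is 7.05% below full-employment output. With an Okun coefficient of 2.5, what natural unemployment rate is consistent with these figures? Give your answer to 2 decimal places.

5.33%

From Okun's law, u - u* = -(output gap)/β = -(-7.05)/2.5 = 2.82 points.
So u* = 8.15 - 2.82 = 5.33%.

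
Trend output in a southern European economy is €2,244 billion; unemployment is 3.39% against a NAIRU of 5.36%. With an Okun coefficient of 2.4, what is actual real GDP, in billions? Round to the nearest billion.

Unemployment gap = 3.39 - 5.36 = -1.97 points, so the output gap is -2.4 × (-1.97) = 4.728%.
Actual GDP = 2244 × (1 + 4.728/100) = 2244 × 1.04728 ≈ 2350 billion.

€2,350 billion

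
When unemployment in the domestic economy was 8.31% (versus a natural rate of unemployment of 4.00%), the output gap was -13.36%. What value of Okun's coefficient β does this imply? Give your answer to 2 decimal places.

β ≈ 3.10

Okun's law: output gap = -β × (u - u*).
-13.36 = -β × (8.31 - 4) = -β × 4.31, so β = 13.36/4.31 = 3.10.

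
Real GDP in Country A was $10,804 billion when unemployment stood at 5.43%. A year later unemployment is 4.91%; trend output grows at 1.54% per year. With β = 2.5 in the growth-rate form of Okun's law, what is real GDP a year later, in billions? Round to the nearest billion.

$11,111 billion

Δu = 4.91 - 5.43 = -0.52 points.
Okun's law (growth form): g_Y = g_Y* - β × Δu = 1.54 - 2.5 × (-0.52) = 1.54 + 1.3 = 2.84%.
Real GDP in the next year = 10804 × (1 + 2.84/100) = 10804 × 1.0284 ≈ 11111 billion.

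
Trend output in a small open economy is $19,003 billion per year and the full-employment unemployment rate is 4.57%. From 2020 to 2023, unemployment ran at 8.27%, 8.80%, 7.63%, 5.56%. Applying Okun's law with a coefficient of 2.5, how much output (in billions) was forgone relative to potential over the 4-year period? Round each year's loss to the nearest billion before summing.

$5,692 billion

Year 2020: gap = -2.5 × (8.27 - 4.57) = -9.25%, loss ≈ 19003 × 9.25/100 ≈ 1758.
Year 2021: gap = -2.5 × (8.8 - 4.57) = -10.575%, loss ≈ 19003 × 10.575/100 ≈ 2010.
Year 2022: gap = -2.5 × (7.63 - 4.57) = -7.65%, loss ≈ 19003 × 7.65/100 ≈ 1454.
Year 2023: gap = -2.5 × (5.56 - 4.57) = -2.475%, loss ≈ 19003 × 2.475/100 ≈ 470.
Total lost output = 1758 + 2010 + 1454 + 470 = 5692 billion.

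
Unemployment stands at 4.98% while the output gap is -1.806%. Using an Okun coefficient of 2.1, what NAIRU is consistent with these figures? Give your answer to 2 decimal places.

4.12%

From Okun's law, u - u* = -(output gap)/β = -(-1.806)/2.1 = 0.86 points.
So u* = 4.98 - 0.86 = 4.12%.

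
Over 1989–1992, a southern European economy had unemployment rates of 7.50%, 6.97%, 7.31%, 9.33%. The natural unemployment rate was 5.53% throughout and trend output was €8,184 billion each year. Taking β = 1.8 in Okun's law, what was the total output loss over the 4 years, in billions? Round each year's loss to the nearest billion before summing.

€1,324 billion

Year 1989: gap = -1.8 × (7.5 - 5.53) = -3.546%, loss ≈ 8184 × 3.546/100 ≈ 290.
Year 1990: gap = -1.8 × (6.97 - 5.53) = -2.592%, loss ≈ 8184 × 2.592/100 ≈ 212.
Year 1991: gap = -1.8 × (7.31 - 5.53) = -3.204%, loss ≈ 8184 × 3.204/100 ≈ 262.
Year 1992: gap = -1.8 × (9.33 - 5.53) = -6.84%, loss ≈ 8184 × 6.84/100 ≈ 560.
Total lost output = 290 + 212 + 262 + 560 = 1324 billion.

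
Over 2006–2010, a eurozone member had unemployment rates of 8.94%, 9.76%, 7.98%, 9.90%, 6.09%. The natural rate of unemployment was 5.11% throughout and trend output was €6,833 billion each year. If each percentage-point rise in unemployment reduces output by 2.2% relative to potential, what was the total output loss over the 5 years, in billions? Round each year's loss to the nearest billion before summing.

Year 2006: gap = -2.2 × (8.94 - 5.11) = -8.426%, loss ≈ 6833 × 8.426/100 ≈ 576.
Year 2007: gap = -2.2 × (9.76 - 5.11) = -10.23%, loss ≈ 6833 × 10.23/100 ≈ 699.
Year 2008: gap = -2.2 × (7.98 - 5.11) = -6.314%, loss ≈ 6833 × 6.314/100 ≈ 431.
Year 2009: gap = -2.2 × (9.9 - 5.11) = -10.538%, loss ≈ 6833 × 10.538/100 ≈ 720.
Year 2010: gap = -2.2 × (6.09 - 5.11) = -2.156%, loss ≈ 6833 × 2.156/100 ≈ 147.
Total lost output = 576 + 699 + 431 + 720 + 147 = 2573 billion.

€2,573 billion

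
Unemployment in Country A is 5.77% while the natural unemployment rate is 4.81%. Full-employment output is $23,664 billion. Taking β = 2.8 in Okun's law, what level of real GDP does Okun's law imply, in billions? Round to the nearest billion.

Unemployment gap = 5.77 - 4.81 = 0.96 points, so the output gap is -2.8 × 0.96 = -2.688%.
Actual GDP = 23664 × (1 - 2.688/100) = 23664 × 0.97312 ≈ 23028 billion.

$23,028 billion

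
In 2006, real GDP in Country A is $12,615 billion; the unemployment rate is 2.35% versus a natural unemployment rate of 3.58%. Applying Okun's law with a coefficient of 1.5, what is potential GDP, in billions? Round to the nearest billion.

Unemployment gap = 2.35 - 3.58 = -1.23 points, so output gap = -1.5 × (-1.23) = 1.845%.
Since Y = Y* × (1 + gap/100), Y* = 12615/1.01845 ≈ 12386 billion.

$12,386 billion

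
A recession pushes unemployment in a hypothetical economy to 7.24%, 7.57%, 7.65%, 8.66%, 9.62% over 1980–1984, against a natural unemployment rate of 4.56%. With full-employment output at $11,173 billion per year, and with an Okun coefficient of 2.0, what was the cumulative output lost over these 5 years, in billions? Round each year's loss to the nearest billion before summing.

Year 1980: gap = -2.0 × (7.24 - 4.56) = -5.36%, loss ≈ 11173 × 5.36/100 ≈ 599.
Year 1981: gap = -2.0 × (7.57 - 4.56) = -6.02%, loss ≈ 11173 × 6.02/100 ≈ 673.
Year 1982: gap = -2.0 × (7.65 - 4.56) = -6.18%, loss ≈ 11173 × 6.18/100 ≈ 690.
Year 1983: gap = -2.0 × (8.66 - 4.56) = -8.2%, loss ≈ 11173 × 8.2/100 ≈ 916.
Year 1984: gap = -2.0 × (9.62 - 4.56) = -10.12%, loss ≈ 11173 × 10.12/100 ≈ 1131.
Total lost output = 599 + 673 + 690 + 916 + 1131 = 4009 billion.

$4,009 billion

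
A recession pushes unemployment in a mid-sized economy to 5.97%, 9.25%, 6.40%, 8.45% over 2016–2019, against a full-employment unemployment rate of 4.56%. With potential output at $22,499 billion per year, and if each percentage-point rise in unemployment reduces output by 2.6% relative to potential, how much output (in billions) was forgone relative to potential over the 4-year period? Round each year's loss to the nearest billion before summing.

Year 2016: gap = -2.6 × (5.97 - 4.56) = -3.666%, loss ≈ 22499 × 3.666/100 ≈ 825.
Year 2017: gap = -2.6 × (9.25 - 4.56) = -12.194%, loss ≈ 22499 × 12.194/100 ≈ 2744.
Year 2018: gap = -2.6 × (6.4 - 4.56) = -4.784%, loss ≈ 22499 × 4.784/100 ≈ 1076.
Year 2019: gap = -2.6 × (8.45 - 4.56) = -10.114%, loss ≈ 22499 × 10.114/100 ≈ 2276.
Total lost output = 825 + 2744 + 1076 + 2276 = 6921 billion.

$6,921 billion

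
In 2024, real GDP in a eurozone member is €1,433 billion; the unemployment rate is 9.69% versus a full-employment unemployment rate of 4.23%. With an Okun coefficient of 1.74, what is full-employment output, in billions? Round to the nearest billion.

€1,583 billion

Unemployment gap = 9.69 - 4.23 = 5.46 points, so output gap = -1.74 × 5.46 = -9.5004%.
Since Y = Y* × (1 + gap/100), Y* = 1433/0.904996 ≈ 1583 billion.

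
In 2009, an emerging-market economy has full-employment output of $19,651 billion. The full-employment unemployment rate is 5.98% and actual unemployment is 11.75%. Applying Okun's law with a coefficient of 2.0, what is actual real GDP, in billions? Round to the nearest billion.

$17,383 billion

Unemployment gap = 11.75 - 5.98 = 5.77 points, so the output gap is -2 × 5.77 = -11.54%.
Actual GDP = 19651 × (1 - 11.54/100) = 19651 × 0.8846 ≈ 17383 billion.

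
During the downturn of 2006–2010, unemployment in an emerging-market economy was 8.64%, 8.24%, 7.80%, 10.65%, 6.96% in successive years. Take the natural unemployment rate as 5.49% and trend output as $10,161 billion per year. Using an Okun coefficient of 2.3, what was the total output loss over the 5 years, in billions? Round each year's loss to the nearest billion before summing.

$3,469 billion

Year 2006: gap = -2.3 × (8.64 - 5.49) = -7.245%, loss ≈ 10161 × 7.245/100 ≈ 736.
Year 2007: gap = -2.3 × (8.24 - 5.49) = -6.325%, loss ≈ 10161 × 6.325/100 ≈ 643.
Year 2008: gap = -2.3 × (7.8 - 5.49) = -5.313%, loss ≈ 10161 × 5.313/100 ≈ 540.
Year 2009: gap = -2.3 × (10.65 - 5.49) = -11.868%, loss ≈ 10161 × 11.868/100 ≈ 1206.
Year 2010: gap = -2.3 × (6.96 - 5.49) = -3.381%, loss ≈ 10161 × 3.381/100 ≈ 344.
Total lost output = 736 + 643 + 540 + 1206 + 344 = 3469 billion.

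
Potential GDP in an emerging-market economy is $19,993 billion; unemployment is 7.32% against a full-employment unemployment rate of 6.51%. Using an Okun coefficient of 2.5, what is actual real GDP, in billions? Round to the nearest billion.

Unemployment gap = 7.32 - 6.51 = 0.81 points, so the output gap is -2.5 × 0.81 = -2.025%.
Actual GDP = 19993 × (1 - 2.025/100) = 19993 × 0.97975 ≈ 19588 billion.

$19,588 billion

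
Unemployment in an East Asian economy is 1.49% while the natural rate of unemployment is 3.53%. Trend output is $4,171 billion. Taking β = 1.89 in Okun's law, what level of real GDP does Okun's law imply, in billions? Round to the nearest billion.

$4,332 billion

Unemployment gap = 1.49 - 3.53 = -2.04 points, so the output gap is -1.89 × (-2.04) = 3.8556%.
Actual GDP = 4171 × (1 + 3.8556/100) = 4171 × 1.038556 ≈ 4332 billion.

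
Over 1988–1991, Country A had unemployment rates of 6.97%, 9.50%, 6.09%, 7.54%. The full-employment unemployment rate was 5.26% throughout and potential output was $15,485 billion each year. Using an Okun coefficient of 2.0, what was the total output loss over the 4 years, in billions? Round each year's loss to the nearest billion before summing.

$2,806 billion

Year 1988: gap = -2.0 × (6.97 - 5.26) = -3.42%, loss ≈ 15485 × 3.42/100 ≈ 530.
Year 1989: gap = -2.0 × (9.5 - 5.26) = -8.48%, loss ≈ 15485 × 8.48/100 ≈ 1313.
Year 1990: gap = -2.0 × (6.09 - 5.26) = -1.66%, loss ≈ 15485 × 1.66/100 ≈ 257.
Year 1991: gap = -2.0 × (7.54 - 5.26) = -4.56%, loss ≈ 15485 × 4.56/100 ≈ 706.
Total lost output = 530 + 1313 + 257 + 706 = 2806 billion.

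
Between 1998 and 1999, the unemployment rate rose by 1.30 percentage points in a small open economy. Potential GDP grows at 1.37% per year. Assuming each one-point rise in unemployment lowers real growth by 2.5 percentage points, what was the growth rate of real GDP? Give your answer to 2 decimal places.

-1.88%

Growth-rate Okun's law: g_Y = g_Y* - β × Δu.
g_Y = 1.37 - 2.5 × (1.30) = 1.37 - 3.25 = -1.88%, i.e. -1.88% to 2 d.p.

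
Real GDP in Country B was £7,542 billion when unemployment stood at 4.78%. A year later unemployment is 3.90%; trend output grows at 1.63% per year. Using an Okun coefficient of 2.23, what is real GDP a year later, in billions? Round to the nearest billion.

£7,813 billion

Δu = 3.9 - 4.78 = -0.88 points.
Okun's law (growth form): g_Y = g_Y* - β × Δu = 1.63 - 2.23 × (-0.88) = 1.63 + 1.9624 = 3.5924%.
Real GDP in the next year = 7542 × (1 + 3.5924/100) = 7542 × 1.035924 ≈ 7813 billion.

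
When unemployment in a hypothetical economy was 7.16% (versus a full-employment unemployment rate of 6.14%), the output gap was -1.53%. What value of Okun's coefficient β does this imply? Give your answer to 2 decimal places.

Okun's law: output gap = -β × (u - u*).
-1.53 = -β × (7.16 - 6.14) = -β × 1.02, so β = 1.53/1.02 = 1.50.

β ≈ 1.50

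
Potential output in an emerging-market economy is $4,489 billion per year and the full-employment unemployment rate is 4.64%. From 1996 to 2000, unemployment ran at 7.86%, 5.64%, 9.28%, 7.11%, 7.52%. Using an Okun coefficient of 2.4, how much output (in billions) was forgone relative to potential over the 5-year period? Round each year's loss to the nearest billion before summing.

Year 1996: gap = -2.4 × (7.86 - 4.64) = -7.728%, loss ≈ 4489 × 7.728/100 ≈ 347.
Year 1997: gap = -2.4 × (5.64 - 4.64) = -2.4%, loss ≈ 4489 × 2.4/100 ≈ 108.
Year 1998: gap = -2.4 × (9.28 - 4.64) = -11.136%, loss ≈ 4489 × 11.136/100 ≈ 500.
Year 1999: gap = -2.4 × (7.11 - 4.64) = -5.928%, loss ≈ 4489 × 5.928/100 ≈ 266.
Year 2000: gap = -2.4 × (7.52 - 4.64) = -6.912%, loss ≈ 4489 × 6.912/100 ≈ 310.
Total lost output = 347 + 108 + 500 + 266 + 310 = 1531 billion.

$1,531 billion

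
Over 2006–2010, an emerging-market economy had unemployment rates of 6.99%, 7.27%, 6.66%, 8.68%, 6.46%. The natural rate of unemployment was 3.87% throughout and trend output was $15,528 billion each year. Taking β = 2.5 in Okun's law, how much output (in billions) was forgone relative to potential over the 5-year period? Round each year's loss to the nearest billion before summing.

Year 2006: gap = -2.5 × (6.99 - 3.87) = -7.8%, loss ≈ 15528 × 7.8/100 ≈ 1211.
Year 2007: gap = -2.5 × (7.27 - 3.87) = -8.5%, loss ≈ 15528 × 8.5/100 ≈ 1320.
Year 2008: gap = -2.5 × (6.66 - 3.87) = -6.975%, loss ≈ 15528 × 6.975/100 ≈ 1083.
Year 2009: gap = -2.5 × (8.68 - 3.87) = -12.025%, loss ≈ 15528 × 12.025/100 ≈ 1867.
Year 2010: gap = -2.5 × (6.46 - 3.87) = -6.475%, loss ≈ 15528 × 6.475/100 ≈ 1005.
Total lost output = 1211 + 1320 + 1083 + 1867 + 1005 = 6486 billion.

$6,486 billion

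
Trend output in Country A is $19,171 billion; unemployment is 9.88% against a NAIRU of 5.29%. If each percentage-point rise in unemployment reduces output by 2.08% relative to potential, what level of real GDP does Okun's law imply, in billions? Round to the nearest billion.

Unemployment gap = 9.88 - 5.29 = 4.59 points, so the output gap is -2.08 × 4.59 = -9.5472%.
Actual GDP = 19171 × (1 - 9.5472/100) = 19171 × 0.904528 ≈ 17341 billion.

$17,341 billion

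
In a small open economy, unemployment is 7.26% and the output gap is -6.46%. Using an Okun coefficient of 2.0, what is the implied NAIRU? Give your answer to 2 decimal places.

4.03%

From Okun's law, u - u* = -(output gap)/β = -(-6.46)/2.0 = 3.23 points.
So u* = 7.26 - 3.23 = 4.03%.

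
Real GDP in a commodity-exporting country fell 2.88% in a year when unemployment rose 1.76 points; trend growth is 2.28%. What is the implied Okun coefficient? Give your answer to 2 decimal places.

β ≈ 2.93

Growth form: g_Y = g_Y* - β × Δu, so β = (g_Y* - g_Y)/Δu.
β = (2.28 + 2.88)/1.76 = 5.16/1.76 = 2.93.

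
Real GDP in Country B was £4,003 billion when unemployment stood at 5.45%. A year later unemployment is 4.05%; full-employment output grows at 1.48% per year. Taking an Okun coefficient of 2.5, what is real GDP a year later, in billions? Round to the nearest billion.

£4,202 billion

Δu = 4.05 - 5.45 = -1.4 points.
Okun's law (growth form): g_Y = g_Y* - β × Δu = 1.48 - 2.5 × (-1.40) = 1.48 + 3.5 = 4.98%.
Real GDP in the next year = 4003 × (1 + 4.98/100) = 4003 × 1.0498 ≈ 4202 billion.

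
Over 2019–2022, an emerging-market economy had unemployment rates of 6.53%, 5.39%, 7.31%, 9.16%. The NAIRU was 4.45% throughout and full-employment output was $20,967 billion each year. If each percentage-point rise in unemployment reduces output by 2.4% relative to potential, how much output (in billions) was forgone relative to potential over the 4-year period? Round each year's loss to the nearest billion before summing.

Year 2019: gap = -2.4 × (6.53 - 4.45) = -4.992%, loss ≈ 20967 × 4.992/100 ≈ 1047.
Year 2020: gap = -2.4 × (5.39 - 4.45) = -2.256%, loss ≈ 20967 × 2.256/100 ≈ 473.
Year 2021: gap = -2.4 × (7.31 - 4.45) = -6.864%, loss ≈ 20967 × 6.864/100 ≈ 1439.
Year 2022: gap = -2.4 × (9.16 - 4.45) = -11.304%, loss ≈ 20967 × 11.304/100 ≈ 2370.
Total lost output = 1047 + 473 + 1439 + 2370 = 5329 billion.

$5,329 billion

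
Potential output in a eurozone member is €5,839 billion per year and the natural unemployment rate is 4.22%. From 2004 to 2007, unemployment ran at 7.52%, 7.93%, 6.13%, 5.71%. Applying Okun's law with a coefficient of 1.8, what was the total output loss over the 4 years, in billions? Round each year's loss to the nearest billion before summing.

Year 2004: gap = -1.8 × (7.52 - 4.22) = -5.94%, loss ≈ 5839 × 5.94/100 ≈ 347.
Year 2005: gap = -1.8 × (7.93 - 4.22) = -6.678%, loss ≈ 5839 × 6.678/100 ≈ 390.
Year 2006: gap = -1.8 × (6.13 - 4.22) = -3.438%, loss ≈ 5839 × 3.438/100 ≈ 201.
Year 2007: gap = -1.8 × (5.71 - 4.22) = -2.682%, loss ≈ 5839 × 2.682/100 ≈ 157.
Total lost output = 347 + 390 + 201 + 157 = 1095 billion.

€1,095 billion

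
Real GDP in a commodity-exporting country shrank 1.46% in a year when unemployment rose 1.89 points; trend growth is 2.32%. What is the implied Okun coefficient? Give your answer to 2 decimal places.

Growth form: g_Y = g_Y* - β × Δu, so β = (g_Y* - g_Y)/Δu.
β = (2.32 + 1.46)/1.89 = 3.78/1.89 = 2.00.

β ≈ 2.00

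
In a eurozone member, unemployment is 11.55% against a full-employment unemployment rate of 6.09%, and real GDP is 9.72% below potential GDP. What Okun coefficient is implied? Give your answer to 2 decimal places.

β ≈ 1.78

Okun's law: output gap = -β × (u - u*).
-9.72 = -β × (11.55 - 6.09) = -β × 5.46, so β = 9.72/5.46 = 1.78.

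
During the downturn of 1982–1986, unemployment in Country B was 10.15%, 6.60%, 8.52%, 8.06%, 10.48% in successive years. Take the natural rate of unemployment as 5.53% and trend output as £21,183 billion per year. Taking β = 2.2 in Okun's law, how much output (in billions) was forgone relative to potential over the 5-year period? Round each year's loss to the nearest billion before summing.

£7,531 billion

Year 1982: gap = -2.2 × (10.15 - 5.53) = -10.164%, loss ≈ 21183 × 10.164/100 ≈ 2153.
Year 1983: gap = -2.2 × (6.6 - 5.53) = -2.354%, loss ≈ 21183 × 2.354/100 ≈ 499.
Year 1984: gap = -2.2 × (8.52 - 5.53) = -6.578%, loss ≈ 21183 × 6.578/100 ≈ 1393.
Year 1985: gap = -2.2 × (8.06 - 5.53) = -5.566%, loss ≈ 21183 × 5.566/100 ≈ 1179.
Year 1986: gap = -2.2 × (10.48 - 5.53) = -10.89%, loss ≈ 21183 × 10.89/100 ≈ 2307.
Total lost output = 2153 + 499 + 1393 + 1179 + 2307 = 7531 billion.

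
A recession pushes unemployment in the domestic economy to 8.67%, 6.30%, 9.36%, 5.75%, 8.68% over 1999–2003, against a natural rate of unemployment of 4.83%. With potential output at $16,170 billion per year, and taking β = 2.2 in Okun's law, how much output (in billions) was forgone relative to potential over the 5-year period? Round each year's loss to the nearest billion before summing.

Year 1999: gap = -2.2 × (8.67 - 4.83) = -8.448%, loss ≈ 16170 × 8.448/100 ≈ 1366.
Year 2000: gap = -2.2 × (6.3 - 4.83) = -3.234%, loss ≈ 16170 × 3.234/100 ≈ 523.
Year 2001: gap = -2.2 × (9.36 - 4.83) = -9.966%, loss ≈ 16170 × 9.966/100 ≈ 1612.
Year 2002: gap = -2.2 × (5.75 - 4.83) = -2.024%, loss ≈ 16170 × 2.024/100 ≈ 327.
Year 2003: gap = -2.2 × (8.68 - 4.83) = -8.47%, loss ≈ 16170 × 8.47/100 ≈ 1370.
Total lost output = 1366 + 523 + 1612 + 327 + 1370 = 5198 billion.

$5,198 billion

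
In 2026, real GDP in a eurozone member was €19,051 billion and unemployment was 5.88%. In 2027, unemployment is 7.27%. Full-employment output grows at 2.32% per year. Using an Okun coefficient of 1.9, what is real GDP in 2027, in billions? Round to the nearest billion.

Δu = 7.27 - 5.88 = 1.39 points.
Okun's law (growth form): g_Y = g_Y* - β × Δu = 2.32 - 1.9 × (1.39) = 2.32 - 2.641 = -0.321%.
Real GDP in the next year = 19051 × (1 - 0.321/100) = 19051 × 0.99679 ≈ 18990 billion.

€18,990 billion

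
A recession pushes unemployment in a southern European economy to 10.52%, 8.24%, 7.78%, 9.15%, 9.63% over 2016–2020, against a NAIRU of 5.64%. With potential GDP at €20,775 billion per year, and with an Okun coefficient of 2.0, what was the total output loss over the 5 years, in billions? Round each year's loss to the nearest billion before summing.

Year 2016: gap = -2.0 × (10.52 - 5.64) = -9.76%, loss ≈ 20775 × 9.76/100 ≈ 2028.
Year 2017: gap = -2.0 × (8.24 - 5.64) = -5.2%, loss ≈ 20775 × 5.2/100 ≈ 1080.
Year 2018: gap = -2.0 × (7.78 - 5.64) = -4.28%, loss ≈ 20775 × 4.28/100 ≈ 889.
Year 2019: gap = -2.0 × (9.15 - 5.64) = -7.02%, loss ≈ 20775 × 7.02/100 ≈ 1458.
Year 2020: gap = -2.0 × (9.63 - 5.64) = -7.98%, loss ≈ 20775 × 7.98/100 ≈ 1658.
Total lost output = 2028 + 1080 + 889 + 1458 + 1658 = 7113 billion.

€7,113 billion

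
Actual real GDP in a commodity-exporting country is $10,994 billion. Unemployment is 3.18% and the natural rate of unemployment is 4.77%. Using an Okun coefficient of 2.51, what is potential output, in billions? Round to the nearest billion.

$10,572 billion

Unemployment gap = 3.18 - 4.77 = -1.59 points, so output gap = -2.51 × (-1.59) = 3.9909%.
Since Y = Y* × (1 + gap/100), Y* = 10994/1.039909 ≈ 10572 billion.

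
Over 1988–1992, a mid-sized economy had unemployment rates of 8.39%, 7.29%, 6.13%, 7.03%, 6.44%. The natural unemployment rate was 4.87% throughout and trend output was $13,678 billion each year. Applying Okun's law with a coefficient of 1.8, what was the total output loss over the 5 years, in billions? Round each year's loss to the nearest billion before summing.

$2,692 billion

Year 1988: gap = -1.8 × (8.39 - 4.87) = -6.336%, loss ≈ 13678 × 6.336/100 ≈ 867.
Year 1989: gap = -1.8 × (7.29 - 4.87) = -4.356%, loss ≈ 13678 × 4.356/100 ≈ 596.
Year 1990: gap = -1.8 × (6.13 - 4.87) = -2.268%, loss ≈ 13678 × 2.268/100 ≈ 310.
Year 1991: gap = -1.8 × (7.03 - 4.87) = -3.888%, loss ≈ 13678 × 3.888/100 ≈ 532.
Year 1992: gap = -1.8 × (6.44 - 4.87) = -2.826%, loss ≈ 13678 × 2.826/100 ≈ 387.
Total lost output = 867 + 596 + 310 + 532 + 387 = 2692 billion.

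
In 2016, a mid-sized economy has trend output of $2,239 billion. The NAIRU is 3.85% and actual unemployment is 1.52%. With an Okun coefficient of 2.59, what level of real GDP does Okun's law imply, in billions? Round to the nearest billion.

Unemployment gap = 1.52 - 3.85 = -2.33 points, so the output gap is -2.59 × (-2.33) = 6.0347%.
Actual GDP = 2239 × (1 + 6.0347/100) = 2239 × 1.060347 ≈ 2374 billion.

$2,374 billion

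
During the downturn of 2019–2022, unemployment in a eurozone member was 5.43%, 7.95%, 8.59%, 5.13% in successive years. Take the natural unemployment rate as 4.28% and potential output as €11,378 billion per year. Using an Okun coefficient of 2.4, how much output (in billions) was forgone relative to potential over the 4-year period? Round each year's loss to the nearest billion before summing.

Year 2019: gap = -2.4 × (5.43 - 4.28) = -2.76%, loss ≈ 11378 × 2.76/100 ≈ 314.
Year 2020: gap = -2.4 × (7.95 - 4.28) = -8.808%, loss ≈ 11378 × 8.808/100 ≈ 1002.
Year 2021: gap = -2.4 × (8.59 - 4.28) = -10.344%, loss ≈ 11378 × 10.344/100 ≈ 1177.
Year 2022: gap = -2.4 × (5.13 - 4.28) = -2.04%, loss ≈ 11378 × 2.04/100 ≈ 232.
Total lost output = 314 + 1002 + 1177 + 232 = 2725 billion.

€2,725 billion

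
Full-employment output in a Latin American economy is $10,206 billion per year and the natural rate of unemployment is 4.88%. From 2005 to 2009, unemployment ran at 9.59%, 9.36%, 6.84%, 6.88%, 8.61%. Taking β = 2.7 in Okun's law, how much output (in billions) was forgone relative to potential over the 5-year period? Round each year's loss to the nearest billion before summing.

Year 2005: gap = -2.7 × (9.59 - 4.88) = -12.717%, loss ≈ 10206 × 12.717/100 ≈ 1298.
Year 2006: gap = -2.7 × (9.36 - 4.88) = -12.096%, loss ≈ 10206 × 12.096/100 ≈ 1235.
Year 2007: gap = -2.7 × (6.84 - 4.88) = -5.292%, loss ≈ 10206 × 5.292/100 ≈ 540.
Year 2008: gap = -2.7 × (6.88 - 4.88) = -5.4%, loss ≈ 10206 × 5.4/100 ≈ 551.
Year 2009: gap = -2.7 × (8.61 - 4.88) = -10.071%, loss ≈ 10206 × 10.071/100 ≈ 1028.
Total lost output = 1298 + 1235 + 540 + 551 + 1028 = 4652 billion.

$4,652 billion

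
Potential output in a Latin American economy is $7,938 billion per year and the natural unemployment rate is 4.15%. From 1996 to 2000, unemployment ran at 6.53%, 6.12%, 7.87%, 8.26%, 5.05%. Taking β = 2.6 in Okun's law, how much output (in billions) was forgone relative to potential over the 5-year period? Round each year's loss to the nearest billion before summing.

Year 1996: gap = -2.6 × (6.53 - 4.15) = -6.188%, loss ≈ 7938 × 6.188/100 ≈ 491.
Year 1997: gap = -2.6 × (6.12 - 4.15) = -5.122%, loss ≈ 7938 × 5.122/100 ≈ 407.
Year 1998: gap = -2.6 × (7.87 - 4.15) = -9.672%, loss ≈ 7938 × 9.672/100 ≈ 768.
Year 1999: gap = -2.6 × (8.26 - 4.15) = -10.686%, loss ≈ 7938 × 10.686/100 ≈ 848.
Year 2000: gap = -2.6 × (5.05 - 4.15) = -2.34%, loss ≈ 7938 × 2.34/100 ≈ 186.
Total lost output = 491 + 407 + 768 + 848 + 186 = 2700 billion.

$2,700 billion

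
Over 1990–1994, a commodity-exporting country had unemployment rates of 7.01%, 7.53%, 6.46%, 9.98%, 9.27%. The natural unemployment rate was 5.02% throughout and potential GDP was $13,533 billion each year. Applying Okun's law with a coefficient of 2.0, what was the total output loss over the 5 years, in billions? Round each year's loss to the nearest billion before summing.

Year 1990: gap = -2.0 × (7.01 - 5.02) = -3.98%, loss ≈ 13533 × 3.98/100 ≈ 539.
Year 1991: gap = -2.0 × (7.53 - 5.02) = -5.02%, loss ≈ 13533 × 5.02/100 ≈ 679.
Year 1992: gap = -2.0 × (6.46 - 5.02) = -2.88%, loss ≈ 13533 × 2.88/100 ≈ 390.
Year 1993: gap = -2.0 × (9.98 - 5.02) = -9.92%, loss ≈ 13533 × 9.92/100 ≈ 1342.
Year 1994: gap = -2.0 × (9.27 - 5.02) = -8.5%, loss ≈ 13533 × 8.5/100 ≈ 1150.
Total lost output = 539 + 679 + 390 + 1342 + 1150 = 4100 billion.

$4,100 billion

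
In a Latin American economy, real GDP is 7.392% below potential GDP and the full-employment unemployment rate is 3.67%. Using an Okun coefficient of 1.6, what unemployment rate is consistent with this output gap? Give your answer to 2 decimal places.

8.29%

From Okun's law, u - u* = -(output gap)/β = -(-7.392)/1.6 = 4.62 points.
So u = 3.67 + 4.62 = 8.29%.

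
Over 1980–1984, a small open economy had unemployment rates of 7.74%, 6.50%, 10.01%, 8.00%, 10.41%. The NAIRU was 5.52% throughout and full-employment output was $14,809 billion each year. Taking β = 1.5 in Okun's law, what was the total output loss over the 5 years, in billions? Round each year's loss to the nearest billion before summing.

$3,345 billion

Year 1980: gap = -1.5 × (7.74 - 5.52) = -3.33%, loss ≈ 14809 × 3.33/100 ≈ 493.
Year 1981: gap = -1.5 × (6.5 - 5.52) = -1.47%, loss ≈ 14809 × 1.47/100 ≈ 218.
Year 1982: gap = -1.5 × (10.01 - 5.52) = -6.735%, loss ≈ 14809 × 6.735/100 ≈ 997.
Year 1983: gap = -1.5 × (8 - 5.52) = -3.72%, loss ≈ 14809 × 3.72/100 ≈ 551.
Year 1984: gap = -1.5 × (10.41 - 5.52) = -7.335%, loss ≈ 14809 × 7.335/100 ≈ 1086.
Total lost output = 493 + 218 + 997 + 551 + 1086 = 3345 billion.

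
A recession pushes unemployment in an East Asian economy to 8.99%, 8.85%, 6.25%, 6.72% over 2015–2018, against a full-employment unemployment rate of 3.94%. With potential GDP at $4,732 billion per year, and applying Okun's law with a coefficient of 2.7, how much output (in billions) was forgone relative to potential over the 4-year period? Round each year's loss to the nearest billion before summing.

Year 2015: gap = -2.7 × (8.99 - 3.94) = -13.635%, loss ≈ 4732 × 13.635/100 ≈ 645.
Year 2016: gap = -2.7 × (8.85 - 3.94) = -13.257%, loss ≈ 4732 × 13.257/100 ≈ 627.
Year 2017: gap = -2.7 × (6.25 - 3.94) = -6.237%, loss ≈ 4732 × 6.237/100 ≈ 295.
Year 2018: gap = -2.7 × (6.72 - 3.94) = -7.506%, loss ≈ 4732 × 7.506/100 ≈ 355.
Total lost output = 645 + 627 + 295 + 355 = 1922 billion.

$1,922 billion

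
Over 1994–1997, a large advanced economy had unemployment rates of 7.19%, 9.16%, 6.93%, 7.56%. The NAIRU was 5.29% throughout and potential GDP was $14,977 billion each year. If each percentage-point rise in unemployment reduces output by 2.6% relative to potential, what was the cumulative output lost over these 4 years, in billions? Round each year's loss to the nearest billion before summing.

Year 1994: gap = -2.6 × (7.19 - 5.29) = -4.94%, loss ≈ 14977 × 4.94/100 ≈ 740.
Year 1995: gap = -2.6 × (9.16 - 5.29) = -10.062%, loss ≈ 14977 × 10.062/100 ≈ 1507.
Year 1996: gap = -2.6 × (6.93 - 5.29) = -4.264%, loss ≈ 14977 × 4.264/100 ≈ 639.
Year 1997: gap = -2.6 × (7.56 - 5.29) = -5.902%, loss ≈ 14977 × 5.902/100 ≈ 884.
Total lost output = 740 + 1507 + 639 + 884 = 3770 billion.

$3,770 billion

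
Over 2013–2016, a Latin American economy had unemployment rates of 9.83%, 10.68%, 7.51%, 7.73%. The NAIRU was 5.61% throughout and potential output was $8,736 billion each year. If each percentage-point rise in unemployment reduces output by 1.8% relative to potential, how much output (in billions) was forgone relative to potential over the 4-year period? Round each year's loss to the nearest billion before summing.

Year 2013: gap = -1.8 × (9.83 - 5.61) = -7.596%, loss ≈ 8736 × 7.596/100 ≈ 664.
Year 2014: gap = -1.8 × (10.68 - 5.61) = -9.126%, loss ≈ 8736 × 9.126/100 ≈ 797.
Year 2015: gap = -1.8 × (7.51 - 5.61) = -3.42%, loss ≈ 8736 × 3.42/100 ≈ 299.
Year 2016: gap = -1.8 × (7.73 - 5.61) = -3.816%, loss ≈ 8736 × 3.816/100 ≈ 333.
Total lost output = 664 + 797 + 299 + 333 = 2093 billion.

$2,093 billion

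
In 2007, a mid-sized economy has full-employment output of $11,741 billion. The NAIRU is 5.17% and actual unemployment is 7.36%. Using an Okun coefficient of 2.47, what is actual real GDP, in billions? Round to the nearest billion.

Unemployment gap = 7.36 - 5.17 = 2.19 points, so the output gap is -2.47 × 2.19 = -5.4093%.
Actual GDP = 11741 × (1 - 5.4093/100) = 11741 × 0.945907 ≈ 11106 billion.

$11,106 billion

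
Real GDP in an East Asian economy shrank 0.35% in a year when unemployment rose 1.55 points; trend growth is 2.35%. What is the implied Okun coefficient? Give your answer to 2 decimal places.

Growth form: g_Y = g_Y* - β × Δu, so β = (g_Y* - g_Y)/Δu.
β = (2.35 + 0.35)/1.55 = 2.7/1.55 = 1.74.

β ≈ 1.74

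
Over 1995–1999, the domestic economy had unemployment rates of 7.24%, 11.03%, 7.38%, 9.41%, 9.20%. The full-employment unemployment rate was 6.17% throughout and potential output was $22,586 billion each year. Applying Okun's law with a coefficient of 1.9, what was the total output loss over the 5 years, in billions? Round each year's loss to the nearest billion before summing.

Year 1995: gap = -1.9 × (7.24 - 6.17) = -2.033%, loss ≈ 22586 × 2.033/100 ≈ 459.
Year 1996: gap = -1.9 × (11.03 - 6.17) = -9.234%, loss ≈ 22586 × 9.234/100 ≈ 2086.
Year 1997: gap = -1.9 × (7.38 - 6.17) = -2.299%, loss ≈ 22586 × 2.299/100 ≈ 519.
Year 1998: gap = -1.9 × (9.41 - 6.17) = -6.156%, loss ≈ 22586 × 6.156/100 ≈ 1390.
Year 1999: gap = -1.9 × (9.2 - 6.17) = -5.757%, loss ≈ 22586 × 5.757/100 ≈ 1300.
Total lost output = 459 + 2086 + 519 + 1390 + 1300 = 5754 billion.

$5,754 billion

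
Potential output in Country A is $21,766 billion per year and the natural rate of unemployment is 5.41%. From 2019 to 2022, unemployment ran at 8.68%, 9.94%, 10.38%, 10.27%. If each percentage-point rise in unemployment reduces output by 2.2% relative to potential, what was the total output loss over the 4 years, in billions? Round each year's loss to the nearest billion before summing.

$8,442 billion

Year 2019: gap = -2.2 × (8.68 - 5.41) = -7.194%, loss ≈ 21766 × 7.194/100 ≈ 1566.
Year 2020: gap = -2.2 × (9.94 - 5.41) = -9.966%, loss ≈ 21766 × 9.966/100 ≈ 2169.
Year 2021: gap = -2.2 × (10.38 - 5.41) = -10.934%, loss ≈ 21766 × 10.934/100 ≈ 2380.
Year 2022: gap = -2.2 × (10.27 - 5.41) = -10.692%, loss ≈ 21766 × 10.692/100 ≈ 2327.
Total lost output = 1566 + 2169 + 2380 + 2327 = 8442 billion.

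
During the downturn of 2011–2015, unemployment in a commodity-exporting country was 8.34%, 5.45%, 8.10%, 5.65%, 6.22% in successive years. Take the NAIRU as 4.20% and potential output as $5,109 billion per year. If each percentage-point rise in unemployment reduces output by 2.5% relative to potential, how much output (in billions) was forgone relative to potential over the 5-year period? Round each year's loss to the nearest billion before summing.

$1,630 billion

Year 2011: gap = -2.5 × (8.34 - 4.2) = -10.35%, loss ≈ 5109 × 10.35/100 ≈ 529.
Year 2012: gap = -2.5 × (5.45 - 4.2) = -3.125%, loss ≈ 5109 × 3.125/100 ≈ 160.
Year 2013: gap = -2.5 × (8.1 - 4.2) = -9.75%, loss ≈ 5109 × 9.75/100 ≈ 498.
Year 2014: gap = -2.5 × (5.65 - 4.2) = -3.625%, loss ≈ 5109 × 3.625/100 ≈ 185.
Year 2015: gap = -2.5 × (6.22 - 4.2) = -5.05%, loss ≈ 5109 × 5.05/100 ≈ 258.
Total lost output = 529 + 160 + 498 + 185 + 258 = 1630 billion.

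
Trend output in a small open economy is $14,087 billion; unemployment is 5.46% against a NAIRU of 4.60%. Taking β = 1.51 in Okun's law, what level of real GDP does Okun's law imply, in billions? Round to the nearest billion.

$13,904 billion

Unemployment gap = 5.46 - 4.6 = 0.86 points, so the output gap is -1.51 × 0.86 = -1.2986%.
Actual GDP = 14087 × (1 - 1.2986/100) = 14087 × 0.987014 ≈ 13904 billion.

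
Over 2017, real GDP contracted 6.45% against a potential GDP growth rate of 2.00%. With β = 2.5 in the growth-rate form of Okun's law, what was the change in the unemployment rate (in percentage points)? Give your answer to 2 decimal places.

3.38 percentage points

Growth-rate Okun's law: g_Y = g_Y* - β × Δu, so Δu = (g_Y* - g_Y)/β.
Δu = (2 + 6.45)/2.5 = 8.45/2.5 = 3.38 percentage points.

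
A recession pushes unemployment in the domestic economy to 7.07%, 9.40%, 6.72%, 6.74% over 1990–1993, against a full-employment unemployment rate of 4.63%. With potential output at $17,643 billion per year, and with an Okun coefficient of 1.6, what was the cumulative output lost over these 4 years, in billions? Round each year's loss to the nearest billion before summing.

Year 1990: gap = -1.6 × (7.07 - 4.63) = -3.904%, loss ≈ 17643 × 3.904/100 ≈ 689.
Year 1991: gap = -1.6 × (9.4 - 4.63) = -7.632%, loss ≈ 17643 × 7.632/100 ≈ 1347.
Year 1992: gap = -1.6 × (6.72 - 4.63) = -3.344%, loss ≈ 17643 × 3.344/100 ≈ 590.
Year 1993: gap = -1.6 × (6.74 - 4.63) = -3.376%, loss ≈ 17643 × 3.376/100 ≈ 596.
Total lost output = 689 + 1347 + 590 + 596 = 3222 billion.

$3,222 billion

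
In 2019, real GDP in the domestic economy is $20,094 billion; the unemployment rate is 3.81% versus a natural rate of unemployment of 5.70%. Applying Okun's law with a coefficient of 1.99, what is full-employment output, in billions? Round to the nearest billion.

Unemployment gap = 3.81 - 5.7 = -1.89 points, so output gap = -1.99 × (-1.89) = 3.7611%.
Since Y = Y* × (1 + gap/100), Y* = 20094/1.037611 ≈ 19366 billion.

$19,366 billion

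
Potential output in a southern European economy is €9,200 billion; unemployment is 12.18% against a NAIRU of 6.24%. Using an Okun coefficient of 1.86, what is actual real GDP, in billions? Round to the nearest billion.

Unemployment gap = 12.18 - 6.24 = 5.94 points, so the output gap is -1.86 × 5.94 = -11.0484%.
Actual GDP = 9200 × (1 - 11.0484/100) = 9200 × 0.889516 ≈ 8184 billion.

€8,184 billion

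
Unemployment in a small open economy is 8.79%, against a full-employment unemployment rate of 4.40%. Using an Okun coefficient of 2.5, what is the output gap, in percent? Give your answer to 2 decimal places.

-10.98%

The unemployment gap is 8.79 - 4.4 = 4.39 percentage points.
Okun's law gives an output gap of -2.5 × 4.39 = -10.975%, i.e. 10.98% below potential.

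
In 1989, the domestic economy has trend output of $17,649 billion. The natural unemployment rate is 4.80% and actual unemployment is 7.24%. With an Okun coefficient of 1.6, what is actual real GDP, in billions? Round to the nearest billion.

Unemployment gap = 7.24 - 4.8 = 2.44 points, so the output gap is -1.6 × 2.44 = -3.904%.
Actual GDP = 17649 × (1 - 3.904/100) = 17649 × 0.96096 ≈ 16960 billion.

$16,960 billion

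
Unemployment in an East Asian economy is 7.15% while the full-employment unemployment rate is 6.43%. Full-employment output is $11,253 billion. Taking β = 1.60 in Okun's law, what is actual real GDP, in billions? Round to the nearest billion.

$11,123 billion

Unemployment gap = 7.15 - 6.43 = 0.72 points, so the output gap is -1.6 × 0.72 = -1.152%.
Actual GDP = 11253 × (1 - 1.152/100) = 11253 × 0.98848 ≈ 11123 billion.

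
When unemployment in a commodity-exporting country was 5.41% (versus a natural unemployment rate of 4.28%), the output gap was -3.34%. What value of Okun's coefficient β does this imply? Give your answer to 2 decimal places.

β ≈ 2.96

Okun's law: output gap = -β × (u - u*).
-3.34 = -β × (5.41 - 4.28) = -β × 1.13, so β = 3.34/1.13 = 2.96.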